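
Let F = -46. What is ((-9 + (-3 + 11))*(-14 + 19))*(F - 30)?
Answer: 380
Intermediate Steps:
((-9 + (-3 + 11))*(-14 + 19))*(F - 30) = ((-9 + (-3 + 11))*(-14 + 19))*(-46 - 30) = ((-9 + 8)*5)*(-76) = -1*5*(-76) = -5*(-76) = 380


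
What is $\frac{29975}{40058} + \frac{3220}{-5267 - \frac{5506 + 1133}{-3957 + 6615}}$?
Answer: $\frac{5132852253}{37404357790} \approx 0.13723$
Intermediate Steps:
$\frac{29975}{40058} + \frac{3220}{-5267 - \frac{5506 + 1133}{-3957 + 6615}} = 29975 \cdot \frac{1}{40058} + \frac{3220}{-5267 - \frac{6639}{2658}} = \frac{29975}{40058} + \frac{3220}{-5267 - 6639 \cdot \frac{1}{2658}} = \frac{29975}{40058} + \frac{3220}{-5267 - \frac{2213}{886}} = \frac{29975}{40058} + \frac{3220}{- \frac{4668775}{886}} = \frac{29975}{40058} + 3220 \left(- \frac{886}{4668775}\right) = \frac{29975}{40058} - \frac{570584}{933755} = \frac{5132852253}{37404357790}$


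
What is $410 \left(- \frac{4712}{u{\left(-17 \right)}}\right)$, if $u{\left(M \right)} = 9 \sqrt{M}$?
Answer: $\frac{1931920 i \sqrt{17}}{153} \approx 52062.0 i$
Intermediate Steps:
$410 \left(- \frac{4712}{u{\left(-17 \right)}}\right) = 410 \left(- \frac{4712}{9 \sqrt{-17}}\right) = 410 \left(- \frac{4712}{9 i \sqrt{17}}\right) = 410 \left(- 4712 \left(- \frac{i \sqrt{17}}{153}\right)\right) = 410 \frac{4712 i \sqrt{17}}{153} = \frac{1931920 i \sqrt{17}}{153}$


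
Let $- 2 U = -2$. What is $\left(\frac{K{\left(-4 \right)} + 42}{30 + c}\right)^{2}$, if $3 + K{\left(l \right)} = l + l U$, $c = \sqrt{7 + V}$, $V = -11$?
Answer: $\frac{13454}{12769} - \frac{14415 i}{102152} \approx 1.0536 - 0.14111 i$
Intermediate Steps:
$U = 1$ ($U = \left(- \frac{1}{2}\right) \left(-2\right) = 1$)
$c = 2 i$ ($c = \sqrt{7 - 11} = \sqrt{-4} = 2 i \approx 2.0 i$)
$K{\left(l \right)} = -3 + 2 l$ ($K{\left(l \right)} = -3 + \left(l + l 1\right) = -3 + \left(l + l\right) = -3 + 2 l$)
$\left(\frac{K{\left(-4 \right)} + 42}{30 + c}\right)^{2} = \left(\frac{\left(-3 + 2 \left(-4\right)\right) + 42}{30 + 2 i}\right)^{2} = \left(\left(\left(-3 - 8\right) + 42\right) \frac{30 - 2 i}{904}\right)^{2} = \left(\left(-11 + 42\right) \frac{30 - 2 i}{904}\right)^{2} = \left(31 \frac{30 - 2 i}{904}\right)^{2} = \left(\frac{31 \left(30 - 2 i\right)}{904}\right)^{2} = \frac{961 \left(30 - 2 i\right)^{2}}{817216}$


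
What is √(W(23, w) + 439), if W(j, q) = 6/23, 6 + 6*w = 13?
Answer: √232369/23 ≈ 20.959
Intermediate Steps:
w = 7/6 (w = -1 + (⅙)*13 = -1 + 13/6 = 7/6 ≈ 1.1667)
W(j, q) = 6/23 (W(j, q) = 6*(1/23) = 6/23)
√(W(23, w) + 439) = √(6/23 + 439) = √(10103/23) = √232369/23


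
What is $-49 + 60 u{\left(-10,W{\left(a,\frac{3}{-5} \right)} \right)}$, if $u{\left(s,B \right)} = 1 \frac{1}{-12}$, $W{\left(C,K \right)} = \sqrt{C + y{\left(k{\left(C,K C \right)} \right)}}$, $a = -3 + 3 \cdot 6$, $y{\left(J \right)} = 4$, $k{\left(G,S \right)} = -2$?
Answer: $-54$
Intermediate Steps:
$a = 15$ ($a = -3 + 18 = 15$)
$W{\left(C,K \right)} = \sqrt{4 + C}$ ($W{\left(C,K \right)} = \sqrt{C + 4} = \sqrt{4 + C}$)
$u{\left(s,B \right)} = - \frac{1}{12}$ ($u{\left(s,B \right)} = 1 \left(- \frac{1}{12}\right) = - \frac{1}{12}$)
$-49 + 60 u{\left(-10,W{\left(a,\frac{3}{-5} \right)} \right)} = -49 + 60 \left(- \frac{1}{12}\right) = -49 - 5 = -54$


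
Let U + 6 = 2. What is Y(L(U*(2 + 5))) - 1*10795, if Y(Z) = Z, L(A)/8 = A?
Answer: -11019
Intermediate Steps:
U = -4 (U = -6 + 2 = -4)
L(A) = 8*A
Y(L(U*(2 + 5))) - 1*10795 = 8*(-4*(2 + 5)) - 1*10795 = 8*(-4*7) - 10795 = 8*(-28) - 10795 = -224 - 10795 = -11019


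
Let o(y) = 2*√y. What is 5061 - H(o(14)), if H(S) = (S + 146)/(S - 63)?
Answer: 2830421/559 + 418*√14/3913 ≈ 5063.8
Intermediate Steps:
H(S) = (146 + S)/(-63 + S)
5061 - H(o(14)) = 5061 - (146 + 2*√14)/(-63 + 2*√14)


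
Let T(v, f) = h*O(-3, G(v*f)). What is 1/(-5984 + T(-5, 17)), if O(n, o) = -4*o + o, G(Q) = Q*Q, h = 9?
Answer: -1/201059 ≈ -4.9737e-6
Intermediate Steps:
G(Q) = Q²
O(n, o) = -3*o
T(v, f) = -27*f²*v² (T(v, f) = 9*(-3*f²*v²) = -27*f²*v²)
1/(-5984 + T(-5, 17)) = 1/(-5984 - 27*17²*(-5)²) = 1/(-5984 - 27*289*25) = 1/(-5984 - 195075) = 1/(-201059) = -1/201059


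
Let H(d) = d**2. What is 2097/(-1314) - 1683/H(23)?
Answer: -368975/77234 ≈ -4.7774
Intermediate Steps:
2097/(-1314) - 1683/H(23) = 2097/(-1314) - 1683/(23**2) = 2097*(-1/1314) - 1683/529 = -233/146 - 1683*1/529 = -233/146 - 1683/529 = -368975/77234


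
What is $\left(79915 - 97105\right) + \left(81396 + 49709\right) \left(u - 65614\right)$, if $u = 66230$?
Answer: $80743490$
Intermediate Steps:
$\left(79915 - 97105\right) + \left(81396 + 49709\right) \left(u - 65614\right) = \left(79915 - 97105\right) + \left(81396 + 49709\right) \left(66230 - 65614\right) = -17190 + 131105 \cdot 616 = -17190 + 80760680 = 80743490$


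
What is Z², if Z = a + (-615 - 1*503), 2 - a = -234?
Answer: 777924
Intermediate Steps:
a = 236 (a = 2 - 1*(-234) = 2 + 234 = 236)
Z = -882 (Z = 236 + (-615 - 1*503) = 236 + (-615 - 503) = 236 - 1118 = -882)
Z² = (-882)² = 777924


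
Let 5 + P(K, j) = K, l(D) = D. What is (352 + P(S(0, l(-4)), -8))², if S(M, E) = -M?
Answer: 120409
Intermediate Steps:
P(K, j) = -5 + K
(352 + P(S(0, l(-4)), -8))² = (352 + (-5 - 1*0))² = (352 + (-5 + 0))² = (352 - 5)² = 347² = 120409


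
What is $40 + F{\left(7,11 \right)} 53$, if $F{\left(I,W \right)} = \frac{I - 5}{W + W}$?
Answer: $\frac{493}{11} \approx 44.818$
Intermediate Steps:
$F{\left(I,W \right)} = \frac{-5 + I}{2 W}$
$40 + F{\left(7,11 \right)} 53 = 40 + \frac{-5 + 7}{2 \cdot 11} \cdot 53 = 40 + \frac{1}{2} \cdot \frac{1}{11} \cdot 2 \cdot 53 = 40 + \frac{1}{11} \cdot 53 = 40 + \frac{53}{11} = \frac{493}{11}$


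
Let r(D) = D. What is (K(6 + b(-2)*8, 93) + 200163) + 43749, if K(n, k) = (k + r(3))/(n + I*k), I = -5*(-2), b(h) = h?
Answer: 28049892/115 ≈ 2.4391e+5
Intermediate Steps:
I = 10
K(n, k) = (3 + k)/(n + 10*k) (K(n, k) = (k + 3)/(n + 10*k) = (3 + k)/(n + 10*k))
(K(6 + b(-2)*8, 93) + 200163) + 43749 = ((3 + 93)/((6 - 2*8) + 10*93) + 200163) + 43749 = (96/((6 - 16) + 930) + 200163) + 43749 = (96/(-10 + 930) + 200163) + 43749 = (96/920 + 200163) + 43749 = ((1/920)*96 + 200163) + 43749 = (12/115 + 200163) + 43749 = 23018757/115 + 43749 = 28049892/115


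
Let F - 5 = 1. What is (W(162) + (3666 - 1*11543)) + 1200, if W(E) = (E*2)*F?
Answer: -4733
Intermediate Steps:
F = 6 (F = 5 + 1 = 6)
W(E) = 12*E (W(E) = (E*2)*6 = (2*E)*6 = 12*E)
(W(162) + (3666 - 1*11543)) + 1200 = (12*162 + (3666 - 1*11543)) + 1200 = (1944 + (3666 - 11543)) + 1200 = (1944 - 7877) + 1200 = -5933 + 1200 = -4733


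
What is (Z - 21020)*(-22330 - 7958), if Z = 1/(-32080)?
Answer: 1276490790693/2005 ≈ 6.3665e+8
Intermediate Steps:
Z = -1/32080 ≈ -3.1172e-5
(Z - 21020)*(-22330 - 7958) = (-1/32080 - 21020)*(-22330 - 7958) = -674321601/32080*(-30288) = 1276490790693/2005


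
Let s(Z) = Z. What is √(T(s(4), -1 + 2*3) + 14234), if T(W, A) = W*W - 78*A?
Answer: 6*√385 ≈ 117.73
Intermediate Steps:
T(W, A) = W² - 78*A
√(T(s(4), -1 + 2*3) + 14234) = √((4² - 78*(-1 + 2*3)) + 14234) = √((16 - 78*(-1 + 6)) + 14234) = √((16 - 78*5) + 14234) = √((16 - 390) + 14234) = √(-374 + 14234) = √13860 = 6*√385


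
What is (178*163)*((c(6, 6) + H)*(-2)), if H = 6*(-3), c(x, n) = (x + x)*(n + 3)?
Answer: -5222520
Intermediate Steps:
c(x, n) = 2*x*(3 + n) (c(x, n) = (2*x)*(3 + n) = 2*x*(3 + n))
H = -18
(178*163)*((c(6, 6) + H)*(-2)) = (178*163)*((2*6*(3 + 6) - 18)*(-2)) = 29014*((2*6*9 - 18)*(-2)) = 29014*((108 - 18)*(-2)) = 29014*(90*(-2)) = 29014*(-180) = -5222520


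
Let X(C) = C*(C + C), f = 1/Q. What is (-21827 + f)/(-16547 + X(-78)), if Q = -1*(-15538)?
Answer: 339147925/68040902 ≈ 4.9845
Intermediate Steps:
Q = 15538
f = 1/15538 ≈ 6.4358e-5
X(C) = 2*C² (X(C) = C*(2*C) = 2*C²)
(-21827 + f)/(-16547 + X(-78)) = (-21827 + 1/15538)/(-16547 + 2*(-78)²) = -339147925/(15538*(-16547 + 2*6084)) = -339147925/(15538*(-16547 + 12168)) = -339147925/15538/(-4379) = -339147925/15538*(-1/4379) = 339147925/68040902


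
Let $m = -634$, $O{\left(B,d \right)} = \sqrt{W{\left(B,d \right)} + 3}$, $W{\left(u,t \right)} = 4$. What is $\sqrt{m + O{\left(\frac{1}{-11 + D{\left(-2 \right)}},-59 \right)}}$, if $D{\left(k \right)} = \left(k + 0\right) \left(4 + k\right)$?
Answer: $\sqrt{-634 + \sqrt{7}} \approx 25.127 i$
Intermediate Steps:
$D{\left(k \right)} = k \left(4 + k\right)$
$O{\left(B,d \right)} = \sqrt{7}$ ($O{\left(B,d \right)} = \sqrt{4 + 3} = \sqrt{7}$)
$\sqrt{m + O{\left(\frac{1}{-11 + D{\left(-2 \right)}},-59 \right)}} = \sqrt{-634 + \sqrt{7}}$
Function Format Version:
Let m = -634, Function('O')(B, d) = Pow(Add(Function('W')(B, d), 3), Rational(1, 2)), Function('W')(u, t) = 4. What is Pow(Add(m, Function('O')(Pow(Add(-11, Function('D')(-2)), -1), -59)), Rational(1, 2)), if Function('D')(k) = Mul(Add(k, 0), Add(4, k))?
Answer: Pow(Add(-634, Pow(7, Rational(1, 2))), Rational(1, 2)) ≈ Mul(25.127, I)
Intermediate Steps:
Function('D')(k) = Mul(k, Add(4, k))
Function('O')(B, d) = Pow(7, Rational(1, 2)) (Function('O')(B, d) = Pow(Add(4, 3), Rational(1, 2)) = Pow(7, Rational(1, 2)))
Pow(Add(m, Function('O')(Pow(Add(-11, Function('D')(-2)), -1), -59)), Rational(1, 2)) = Pow(Add(-634, Pow(7, Rational(1, 2))), Rational(1, 2))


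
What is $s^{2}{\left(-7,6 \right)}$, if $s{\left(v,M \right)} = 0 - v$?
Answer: $49$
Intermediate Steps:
$s{\left(v,M \right)} = - v$
$s^{2}{\left(-7,6 \right)} = \left(\left(-1\right) \left(-7\right)\right)^{2} = 7^{2} = 49$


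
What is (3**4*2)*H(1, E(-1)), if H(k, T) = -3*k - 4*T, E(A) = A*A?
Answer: -1134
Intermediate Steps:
E(A) = A**2
H(k, T) = -4*T - 3*k
(3**4*2)*H(1, E(-1)) = (3**4*2)*(-4*(-1)**2 - 3*1) = (81*2)*(-4*1 - 3) = 162*(-4 - 3) = 162*(-7) = -1134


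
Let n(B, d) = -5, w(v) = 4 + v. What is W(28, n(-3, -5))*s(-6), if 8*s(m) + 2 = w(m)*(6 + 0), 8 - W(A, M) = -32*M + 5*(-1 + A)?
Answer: 2009/4 ≈ 502.25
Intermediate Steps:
W(A, M) = 13 - 5*A + 32*M (W(A, M) = 8 - (-32*M + 5*(-1 + A)) = 8 - (-32*M + (-5 + 5*A)) = 8 - (-5 - 32*M + 5*A) = 8 + (5 - 5*A + 32*M) = 13 - 5*A + 32*M)
s(m) = 11/4 + 3*m/4 (s(m) = -¼ + ((4 + m)*(6 + 0))/8 = -¼ + ((4 + m)*6)/8 = -¼ + (24 + 6*m)/8 = -¼ + (3 + 3*m/4) = 11/4 + 3*m/4)
W(28, n(-3, -5))*s(-6) = (13 - 5*28 + 32*(-5))*(11/4 + (¾)*(-6)) = (13 - 140 - 160)*(11/4 - 9/2) = -287*(-7/4) = 2009/4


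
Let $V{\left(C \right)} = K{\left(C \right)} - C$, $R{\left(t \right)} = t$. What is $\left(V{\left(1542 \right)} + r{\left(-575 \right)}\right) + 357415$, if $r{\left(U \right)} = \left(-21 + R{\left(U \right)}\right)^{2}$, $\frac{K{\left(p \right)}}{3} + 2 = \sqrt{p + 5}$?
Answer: $711083 + 3 \sqrt{1547} \approx 7.112 \cdot 10^{5}$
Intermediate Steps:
$K{\left(p \right)} = -6 + 3 \sqrt{5 + p}$ ($K{\left(p \right)} = -6 + 3 \sqrt{p + 5} = -6 + 3 \sqrt{5 + p}$)
$r{\left(U \right)} = \left(-21 + U\right)^{2}$
$V{\left(C \right)} = -6 - C + 3 \sqrt{5 + C}$ ($V{\left(C \right)} = \left(-6 + 3 \sqrt{5 + C}\right) - C = -6 - C + 3 \sqrt{5 + C}$)
$\left(V{\left(1542 \right)} + r{\left(-575 \right)}\right) + 357415 = \left(\left(-6 - 1542 + 3 \sqrt{5 + 1542}\right) + \left(-21 - 575\right)^{2}\right) + 357415 = \left(\left(-6 - 1542 + 3 \sqrt{1547}\right) + \left(-596\right)^{2}\right) + 357415 = \left(\left(-1548 + 3 \sqrt{1547}\right) + 355216\right) + 357415 = \left(353668 + 3 \sqrt{1547}\right) + 357415 = 711083 + 3 \sqrt{1547}$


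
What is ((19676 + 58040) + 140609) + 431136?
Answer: 649461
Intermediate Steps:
((19676 + 58040) + 140609) + 431136 = (77716 + 140609) + 431136 = 218325 + 431136 = 649461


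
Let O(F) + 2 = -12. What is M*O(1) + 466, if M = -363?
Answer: 5548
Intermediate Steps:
O(F) = -14 (O(F) = -2 - 12 = -14)
M*O(1) + 466 = -363*(-14) + 466 = 5082 + 466 = 5548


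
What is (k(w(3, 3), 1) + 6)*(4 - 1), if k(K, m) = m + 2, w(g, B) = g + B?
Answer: 27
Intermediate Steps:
w(g, B) = B + g
k(K, m) = 2 + m
(k(w(3, 3), 1) + 6)*(4 - 1) = ((2 + 1) + 6)*(4 - 1) = (3 + 6)*3 = 9*3 = 27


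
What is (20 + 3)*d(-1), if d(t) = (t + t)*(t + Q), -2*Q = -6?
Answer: -92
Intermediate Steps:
Q = 3 (Q = -1/2*(-6) = 3)
d(t) = 2*t*(3 + t) (d(t) = (t + t)*(t + 3) = (2*t)*(3 + t) = 2*t*(3 + t))
(20 + 3)*d(-1) = (20 + 3)*(2*(-1)*(3 - 1)) = 23*(2*(-1)*2) = 23*(-4) = -92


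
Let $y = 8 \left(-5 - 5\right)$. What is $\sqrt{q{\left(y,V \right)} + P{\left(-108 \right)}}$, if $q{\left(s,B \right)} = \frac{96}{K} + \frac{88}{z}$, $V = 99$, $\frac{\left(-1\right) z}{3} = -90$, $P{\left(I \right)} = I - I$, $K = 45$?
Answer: $\frac{2 \sqrt{1245}}{45} \approx 1.5682$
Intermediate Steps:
$P{\left(I \right)} = 0$
$z = 270$ ($z = \left(-3\right) \left(-90\right) = 270$)
$y = -80$ ($y = 8 \left(-10\right) = -80$)
$q{\left(s,B \right)} = \frac{332}{135}$ ($q{\left(s,B \right)} = \frac{96}{45} + \frac{88}{270} = 96 \cdot \frac{1}{45} + 88 \cdot \frac{1}{270} = \frac{32}{15} + \frac{44}{135} = \frac{332}{135}$)
$\sqrt{q{\left(y,V \right)} + P{\left(-108 \right)}} = \sqrt{\frac{332}{135} + 0} = \sqrt{\frac{332}{135}} = \frac{2 \sqrt{1245}}{45}$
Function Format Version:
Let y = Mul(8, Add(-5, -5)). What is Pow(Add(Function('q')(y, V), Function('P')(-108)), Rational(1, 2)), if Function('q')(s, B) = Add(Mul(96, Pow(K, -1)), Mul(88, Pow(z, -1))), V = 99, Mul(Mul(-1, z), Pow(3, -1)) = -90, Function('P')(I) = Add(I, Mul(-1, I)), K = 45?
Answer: Mul(Rational(2, 45), Pow(1245, Rational(1, 2))) ≈ 1.5682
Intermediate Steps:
Function('P')(I) = 0
z = 270 (z = Mul(-3, -90) = 270)
y = -80 (y = Mul(8, -10) = -80)
Function('q')(s, B) = Rational(332, 135) (Function('q')(s, B) = Add(Mul(96, Pow(45, -1)), Mul(88, Pow(270, -1))) = Add(Mul(96, Rational(1, 45)), Mul(88, Rational(1, 270))) = Add(Rational(32, 15), Rational(44, 135)) = Rational(332, 135))
Pow(Add(Function('q')(y, V), Function('P')(-108)), Rational(1, 2)) = Pow(Add(Rational(332, 135), 0), Rational(1, 2)) = Pow(Rational(332, 135), Rational(1, 2)) = Mul(Rational(2, 45), Pow(1245, Rational(1, 2)))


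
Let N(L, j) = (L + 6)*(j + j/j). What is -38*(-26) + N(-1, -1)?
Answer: 988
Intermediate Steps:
N(L, j) = (1 + j)*(6 + L) (N(L, j) = (6 + L)*(j + 1) = (6 + L)*(1 + j) = (1 + j)*(6 + L))
-38*(-26) + N(-1, -1) = -38*(-26) + (6 - 1 + 6*(-1) - 1*(-1)) = 988 + (6 - 1 - 6 + 1) = 988 + 0 = 988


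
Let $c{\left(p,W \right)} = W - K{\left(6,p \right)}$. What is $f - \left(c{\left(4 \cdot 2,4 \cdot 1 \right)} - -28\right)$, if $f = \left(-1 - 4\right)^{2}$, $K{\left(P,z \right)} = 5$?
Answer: $-2$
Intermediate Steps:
$f = 25$ ($f = \left(-5\right)^{2} = 25$)
$c{\left(p,W \right)} = -5 + W$ ($c{\left(p,W \right)} = W - 5 = -5 + W$)
$f - \left(c{\left(4 \cdot 2,4 \cdot 1 \right)} - -28\right) = 25 - \left(\left(-5 + 4 \cdot 1\right) - -28\right) = 25 - \left(\left(-5 + 4\right) + 28\right) = 25 - \left(-1 + 28\right) = 25 - 27 = -2$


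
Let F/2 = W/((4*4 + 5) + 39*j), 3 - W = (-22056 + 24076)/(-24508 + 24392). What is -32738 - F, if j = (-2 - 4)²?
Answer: -1352899034/41325 ≈ -32738.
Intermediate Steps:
j = 36 (j = (-6)² = 36)
W = 592/29 (W = 3 - (-22056 + 24076)/(-24508 + 24392) = 3 - 2020/(-116) = 3 - 2020*(-1)/116 = 3 - 1*(-505/29) = 3 + 505/29 = 592/29 ≈ 20.414)
F = 1184/41325 (F = 2*(592/(29*((4*4 + 5) + 39*36))) = 2*(592/(29*((16 + 5) + 1404))) = 2*(592/(29*(21 + 1404))) = 2*((592/29)/1425) = 2*((592/29)*(1/1425)) = 2*(592/41325) = 1184/41325 ≈ 0.028651)
-32738 - F = -32738 - 1*1184/41325 = -32738 - 1184/41325 = -1352899034/41325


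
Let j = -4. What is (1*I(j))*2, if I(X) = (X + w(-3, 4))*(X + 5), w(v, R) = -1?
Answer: -10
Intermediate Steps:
I(X) = (-1 + X)*(5 + X) (I(X) = (X - 1)*(X + 5) = (-1 + X)*(5 + X))
(1*I(j))*2 = (1*(-5 + (-4)² + 4*(-4)))*2 = (1*(-5 + 16 - 16))*2 = (1*(-5))*2 = -5*2 = -10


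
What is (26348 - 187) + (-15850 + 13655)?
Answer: 23966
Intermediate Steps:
(26348 - 187) + (-15850 + 13655) = 26161 - 2195 = 23966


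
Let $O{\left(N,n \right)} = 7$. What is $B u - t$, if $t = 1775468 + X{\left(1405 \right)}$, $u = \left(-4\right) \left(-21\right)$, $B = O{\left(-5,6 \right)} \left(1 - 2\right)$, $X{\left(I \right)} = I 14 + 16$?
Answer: $-1795742$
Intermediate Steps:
$X{\left(I \right)} = 16 + 14 I$ ($X{\left(I \right)} = 14 I + 16 = 16 + 14 I$)
$B = -7$ ($B = 7 \left(1 - 2\right) = 7 \left(-1\right) = -7$)
$u = 84$
$t = 1795154$ ($t = 1775468 + \left(16 + 14 \cdot 1405\right) = 1775468 + \left(16 + 19670\right) = 1775468 + 19686 = 1795154$)
$B u - t = \left(-7\right) 84 - 1795154 = -588 - 1795154 = -1795742$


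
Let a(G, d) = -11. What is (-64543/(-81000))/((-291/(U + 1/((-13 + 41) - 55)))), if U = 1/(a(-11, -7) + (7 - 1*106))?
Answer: 8842391/70005870000 ≈ 0.00012631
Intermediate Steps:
U = -1/110 (U = 1/(-11 + (7 - 1*106)) = 1/(-11 + (7 - 106)) = 1/(-11 - 99) = 1/(-110) = -1/110 ≈ -0.0090909)
(-64543/(-81000))/((-291/(U + 1/((-13 + 41) - 55)))) = (-64543/(-81000))/((-291/(-1/110 + 1/((-13 + 41) - 55)))) = (-64543*(-1/81000))/((-291/(-1/110 + 1/(28 - 55)))) = 64543/(81000*((-291/(-1/110 + 1/(-27))))) = 64543/(81000*((-291/(-1/110 - 1/27)))) = 64543/(81000*((-291/(-137/2970)))) = 64543/(81000*((-2970/137*(-291)))) = 64543/(81000*(864270/137)) = (64543/81000)*(137/864270) = 8842391/70005870000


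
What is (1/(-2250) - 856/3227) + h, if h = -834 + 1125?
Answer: 2110949023/7260750 ≈ 290.73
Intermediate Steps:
h = 291
(1/(-2250) - 856/3227) + h = (1/(-2250) - 856/3227) + 291 = (-1/2250 - 856*1/3227) + 291 = (-1/2250 - 856/3227) + 291 = -1929227/7260750 + 291 = 2110949023/7260750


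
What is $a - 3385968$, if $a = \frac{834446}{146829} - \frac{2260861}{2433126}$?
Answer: $- \frac{403215692158769015}{119084485818} \approx -3.386 \cdot 10^{6}$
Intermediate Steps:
$a = \frac{566117432809}{119084485818}$ ($a = 834446 \cdot \frac{1}{146829} - \frac{2260861}{2433126} = \frac{834446}{146829} - \frac{2260861}{2433126} = \frac{566117432809}{119084485818} \approx 4.7539$)
$a - 3385968 = \frac{566117432809}{119084485818} - 3385968 = - \frac{403215692158769015}{119084485818}$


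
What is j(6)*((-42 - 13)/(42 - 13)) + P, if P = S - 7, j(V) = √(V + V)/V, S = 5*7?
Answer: 28 - 55*√3/87 ≈ 26.905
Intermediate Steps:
S = 35
j(V) = √2/√V (j(V) = √(2*V)/V = (√2*√V)/V = √2/√V)
P = 28 (P = 35 - 7 = 28)
j(6)*((-42 - 13)/(42 - 13)) + P = (√2/√6)*((-42 - 13)/(42 - 13)) + 28 = (√2*(√6/6))*(-55/29) + 28 = (√3/3)*(-55*1/29) + 28 = (√3/3)*(-55/29) + 28 = -55*√3/87 + 28 = 28 - 55*√3/87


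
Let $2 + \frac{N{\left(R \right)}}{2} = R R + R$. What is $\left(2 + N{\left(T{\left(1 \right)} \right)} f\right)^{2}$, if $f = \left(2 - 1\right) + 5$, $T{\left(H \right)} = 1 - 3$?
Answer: $4$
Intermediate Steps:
$T{\left(H \right)} = -2$
$f = 6$ ($f = \left(2 + \left(-4 + 3\right)\right) + 5 = \left(2 - 1\right) + 5 = 1 + 5 = 6$)
$N{\left(R \right)} = -4 + 2 R + 2 R^{2}$ ($N{\left(R \right)} = -4 + 2 \left(R R + R\right) = -4 + 2 \left(R^{2} + R\right) = -4 + 2 \left(R + R^{2}\right) = -4 + \left(2 R + 2 R^{2}\right) = -4 + 2 R + 2 R^{2}$)
$\left(2 + N{\left(T{\left(1 \right)} \right)} f\right)^{2} = \left(2 + \left(-4 + 2 \left(-2\right) + 2 \left(-2\right)^{2}\right) 6\right)^{2} = \left(2 + \left(-4 - 4 + 2 \cdot 4\right) 6\right)^{2} = \left(2 + \left(-4 - 4 + 8\right) 6\right)^{2} = \left(2 + 0 \cdot 6\right)^{2} = \left(2 + 0\right)^{2} = 2^{2} = 4$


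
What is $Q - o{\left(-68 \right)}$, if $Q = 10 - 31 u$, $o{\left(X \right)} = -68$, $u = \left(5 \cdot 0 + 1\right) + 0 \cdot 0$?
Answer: $47$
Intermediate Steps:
$u = 1$ ($u = \left(0 + 1\right) + 0 = 1 + 0 = 1$)
$Q = -21$ ($Q = 10 - 31 = -21$)
$Q - o{\left(-68 \right)} = -21 - -68 = -21 + 68 = 47$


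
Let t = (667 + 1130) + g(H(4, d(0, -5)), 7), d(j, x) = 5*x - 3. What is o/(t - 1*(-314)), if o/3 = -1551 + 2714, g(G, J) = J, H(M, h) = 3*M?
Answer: 1163/706 ≈ 1.6473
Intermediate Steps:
d(j, x) = -3 + 5*x
t = 1804 (t = (667 + 1130) + 7 = 1797 + 7 = 1804)
o = 3489 (o = 3*(-1551 + 2714) = 3*1163 = 3489)
o/(t - 1*(-314)) = 3489/(1804 - 1*(-314)) = 3489/(1804 + 314) = 3489/2118 = 3489*(1/2118) = 1163/706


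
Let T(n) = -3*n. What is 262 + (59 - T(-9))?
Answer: 294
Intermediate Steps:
262 + (59 - T(-9)) = 262 + (59 - (-3)*(-9)) = 262 + (59 - 1*27) = 262 + (59 - 27) = 262 + 32 = 294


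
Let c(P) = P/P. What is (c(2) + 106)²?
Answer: 11449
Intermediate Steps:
c(P) = 1
(c(2) + 106)² = (1 + 106)² = 107² = 11449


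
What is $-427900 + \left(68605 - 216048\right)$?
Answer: $-575343$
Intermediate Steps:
$-427900 + \left(68605 - 216048\right) = -427900 - 147443 = -575343$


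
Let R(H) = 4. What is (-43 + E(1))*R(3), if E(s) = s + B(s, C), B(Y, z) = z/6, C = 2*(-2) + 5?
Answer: -502/3 ≈ -167.33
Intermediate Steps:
C = 1 (C = -4 + 5 = 1)
B(Y, z) = z/6 (B(Y, z) = z*(1/6) = z/6)
E(s) = 1/6 + s (E(s) = s + (1/6)*1 = s + 1/6 = 1/6 + s)
(-43 + E(1))*R(3) = (-43 + (1/6 + 1))*4 = (-43 + 7/6)*4 = -251/6*4 = -502/3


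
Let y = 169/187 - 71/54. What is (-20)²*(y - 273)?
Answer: -552181000/5049 ≈ -1.0936e+5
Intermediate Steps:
y = -4151/10098 (y = 169*(1/187) - 71*1/54 = 169/187 - 71/54 = -4151/10098 ≈ -0.41107)
(-20)²*(y - 273) = (-20)²*(-4151/10098 - 273) = 400*(-2760905/10098) = -552181000/5049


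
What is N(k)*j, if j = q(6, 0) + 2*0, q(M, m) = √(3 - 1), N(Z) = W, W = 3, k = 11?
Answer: 3*√2 ≈ 4.2426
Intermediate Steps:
N(Z) = 3
q(M, m) = √2
j = √2 (j = √2 + 2*0 = √2 + 0 = √2 ≈ 1.4142)
N(k)*j = 3*√2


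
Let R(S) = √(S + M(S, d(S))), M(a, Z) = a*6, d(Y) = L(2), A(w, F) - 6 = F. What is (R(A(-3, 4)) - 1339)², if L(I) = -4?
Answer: (1339 - √70)² ≈ 1.7706e+6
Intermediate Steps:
A(w, F) = 6 + F
d(Y) = -4
M(a, Z) = 6*a
R(S) = √7*√S (R(S) = √(S + 6*S) = √(7*S) = √7*√S)
(R(A(-3, 4)) - 1339)² = (√7*√(6 + 4) - 1339)² = (√7*√10 - 1339)² = (√70 - 1339)² = (-1339 + √70)²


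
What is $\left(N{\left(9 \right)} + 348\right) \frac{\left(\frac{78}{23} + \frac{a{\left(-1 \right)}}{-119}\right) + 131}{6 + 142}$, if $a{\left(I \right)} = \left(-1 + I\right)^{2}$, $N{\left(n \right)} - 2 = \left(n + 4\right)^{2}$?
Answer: $\frac{190855503}{405076} \approx 471.16$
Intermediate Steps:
$N{\left(n \right)} = 2 + \left(4 + n\right)^{2}$ ($N{\left(n \right)} = 2 + \left(n + 4\right)^{2} = 2 + \left(4 + n\right)^{2}$)
$\left(N{\left(9 \right)} + 348\right) \frac{\left(\frac{78}{23} + \frac{a{\left(-1 \right)}}{-119}\right) + 131}{6 + 142} = \left(\left(2 + \left(4 + 9\right)^{2}\right) + 348\right) \frac{\left(\frac{78}{23} + \frac{\left(-1 - 1\right)^{2}}{-119}\right) + 131}{6 + 142} = \left(\left(2 + 13^{2}\right) + 348\right) \frac{\left(78 \cdot \frac{1}{23} + \left(-2\right)^{2} \left(- \frac{1}{119}\right)\right) + 131}{148} = \left(\left(2 + 169\right) + 348\right) \left(\left(\frac{78}{23} + 4 \left(- \frac{1}{119}\right)\right) + 131\right) \frac{1}{148} = \left(171 + 348\right) \left(\left(\frac{78}{23} - \frac{4}{119}\right) + 131\right) \frac{1}{148} = 519 \left(\frac{9190}{2737} + 131\right) \frac{1}{148} = 519 \cdot \frac{367737}{2737} \cdot \frac{1}{148} = 519 \cdot \frac{367737}{405076} = \frac{190855503}{405076}$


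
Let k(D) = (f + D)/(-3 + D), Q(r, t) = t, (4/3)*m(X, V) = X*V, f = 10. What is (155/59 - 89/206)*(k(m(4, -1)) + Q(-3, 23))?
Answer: 1164983/24308 ≈ 47.926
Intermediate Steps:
m(X, V) = 3*V*X/4 (m(X, V) = 3*(X*V)/4 = 3*(V*X)/4 = 3*V*X/4)
k(D) = (10 + D)/(-3 + D)
(155/59 - 89/206)*(k(m(4, -1)) + Q(-3, 23)) = (155/59 - 89/206)*((10 + (3/4)*(-1)*4)/(-3 + (3/4)*(-1)*4) + 23) = (155*(1/59) - 89*1/206)*((10 - 3)/(-3 - 3) + 23) = (155/59 - 89/206)*(7/(-6) + 23) = 26679*(-1/6*7 + 23)/12154 = 26679*(-7/6 + 23)/12154 = (26679/12154)*(131/6) = 1164983/24308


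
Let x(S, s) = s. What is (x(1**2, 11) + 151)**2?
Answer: 26244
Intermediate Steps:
(x(1**2, 11) + 151)**2 = (11 + 151)**2 = 162**2 = 26244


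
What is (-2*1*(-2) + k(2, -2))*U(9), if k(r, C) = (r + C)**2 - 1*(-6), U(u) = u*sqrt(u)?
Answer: 270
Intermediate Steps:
U(u) = u**(3/2)
k(r, C) = 6 + (C + r)**2 (k(r, C) = (C + r)**2 + 6 = 6 + (C + r)**2)
(-2*1*(-2) + k(2, -2))*U(9) = (-2*1*(-2) + (6 + (-2 + 2)**2))*9**(3/2) = (-2*(-2) + (6 + 0**2))*27 = (4 + (6 + 0))*27 = (4 + 6)*27 = 10*27 = 270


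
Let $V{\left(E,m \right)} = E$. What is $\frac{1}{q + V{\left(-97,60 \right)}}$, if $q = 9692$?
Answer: $\frac{1}{9595} \approx 0.00010422$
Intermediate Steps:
$\frac{1}{q + V{\left(-97,60 \right)}} = \frac{1}{9692 - 97} = \frac{1}{9595}$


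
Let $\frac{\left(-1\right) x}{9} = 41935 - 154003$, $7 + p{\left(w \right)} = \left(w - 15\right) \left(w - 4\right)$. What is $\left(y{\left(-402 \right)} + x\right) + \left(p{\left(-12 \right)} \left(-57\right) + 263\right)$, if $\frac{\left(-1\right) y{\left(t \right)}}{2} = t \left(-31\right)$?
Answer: $959726$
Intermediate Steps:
$p{\left(w \right)} = -7 + \left(-15 + w\right) \left(-4 + w\right)$ ($p{\left(w \right)} = -7 + \left(w - 15\right) \left(w - 4\right) = -7 + \left(-15 + w\right) \left(-4 + w\right)$)
$y{\left(t \right)} = 62 t$ ($y{\left(t \right)} = - 2 t \left(-31\right) = - 2 \left(- 31 t\right) = 62 t$)
$x = 1008612$ ($x = - 9 \left(41935 - 154003\right) = \left(-9\right) \left(-112068\right) = 1008612$)
$\left(y{\left(-402 \right)} + x\right) + \left(p{\left(-12 \right)} \left(-57\right) + 263\right) = \left(62 \left(-402\right) + 1008612\right) + \left(\left(53 + \left(-12\right)^{2} - -228\right) \left(-57\right) + 263\right) = \left(-24924 + 1008612\right) + \left(\left(53 + 144 + 228\right) \left(-57\right) + 263\right) = 983688 + \left(425 \left(-57\right) + 263\right) = 983688 + \left(-24225 + 263\right) = 983688 - 23962 = 959726$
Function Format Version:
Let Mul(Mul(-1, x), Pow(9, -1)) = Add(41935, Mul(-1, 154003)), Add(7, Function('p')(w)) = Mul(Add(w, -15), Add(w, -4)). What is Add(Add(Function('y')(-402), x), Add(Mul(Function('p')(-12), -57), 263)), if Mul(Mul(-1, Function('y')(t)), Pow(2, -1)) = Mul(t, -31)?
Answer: 959726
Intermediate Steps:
Function('p')(w) = Add(-7, Mul(Add(-15, w), Add(-4, w))) (Function('p')(w) = Add(-7, Mul(Add(w, -15), Add(w, -4))) = Add(-7, Mul(Add(-15, w), Add(-4, w))))
Function('y')(t) = Mul(62, t) (Function('y')(t) = Mul(-2, Mul(t, -31)) = Mul(-2, Mul(-31, t)) = Mul(62, t))
x = 1008612 (x = Mul(-9, Add(41935, Mul(-1, 154003))) = Mul(-9, Add(41935, -154003)) = Mul(-9, -112068) = 1008612)
Add(Add(Function('y')(-402), x), Add(Mul(Function('p')(-12), -57), 263)) = Add(Add(Mul(62, -402), 1008612), Add(Mul(Add(53, Pow(-12, 2), Mul(-19, -12)), -57), 263)) = Add(Add(-24924, 1008612), Add(Mul(Add(53, 144, 228), -57), 263)) = Add(983688, Add(Mul(425, -57), 263)) = Add(983688, Add(-24225, 263)) = Add(983688, -23962) = 959726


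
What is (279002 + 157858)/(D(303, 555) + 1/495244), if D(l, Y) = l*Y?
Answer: 216352293840/83282707261 ≈ 2.5978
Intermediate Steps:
D(l, Y) = Y*l
(279002 + 157858)/(D(303, 555) + 1/495244) = (279002 + 157858)/(555*303 + 1/495244) = 436860/(168165 + 1/495244) = 436860/(83282707261/495244) = 436860*(495244/83282707261) = 216352293840/83282707261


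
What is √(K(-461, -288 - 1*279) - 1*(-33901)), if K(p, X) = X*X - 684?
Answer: √354706 ≈ 595.57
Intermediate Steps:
K(p, X) = -684 + X² (K(p, X) = X² - 684 = -684 + X²)
√(K(-461, -288 - 1*279) - 1*(-33901)) = √((-684 + (-288 - 1*279)²) - 1*(-33901)) = √((-684 + (-288 - 279)²) + 33901) = √((-684 + (-567)²) + 33901) = √((-684 + 321489) + 33901) = √(320805 + 33901) = √354706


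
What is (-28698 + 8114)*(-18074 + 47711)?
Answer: -610048008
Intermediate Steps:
(-28698 + 8114)*(-18074 + 47711) = -20584*29637 = -610048008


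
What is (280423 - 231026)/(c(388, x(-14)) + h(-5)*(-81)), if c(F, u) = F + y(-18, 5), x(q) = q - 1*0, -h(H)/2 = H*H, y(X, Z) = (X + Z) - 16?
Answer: 49397/4409 ≈ 11.204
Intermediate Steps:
y(X, Z) = -16 + X + Z
h(H) = -2*H² (h(H) = -2*H*H = -2*H²)
x(q) = q (x(q) = q + 0 = q)
c(F, u) = -29 + F (c(F, u) = F + (-16 - 18 + 5) = F - 29 = -29 + F)
(280423 - 231026)/(c(388, x(-14)) + h(-5)*(-81)) = (280423 - 231026)/((-29 + 388) - 2*(-5)²*(-81)) = 49397/(359 - 2*25*(-81)) = 49397/(359 - 50*(-81)) = 49397/(359 + 4050) = 49397/4409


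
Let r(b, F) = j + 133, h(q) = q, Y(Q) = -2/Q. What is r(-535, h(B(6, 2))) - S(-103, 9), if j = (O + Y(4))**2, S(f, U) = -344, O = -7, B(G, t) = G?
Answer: 2133/4 ≈ 533.25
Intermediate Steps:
j = 225/4 (j = (-7 - 2/4)**2 = (-7 - 2*1/4)**2 = (-7 - 1/2)**2 = (-15/2)**2 = 225/4 ≈ 56.250)
r(b, F) = 757/4 (r(b, F) = 225/4 + 133 = 757/4)
r(-535, h(B(6, 2))) - S(-103, 9) = 757/4 - 1*(-344) = 757/4 + 344 = 2133/4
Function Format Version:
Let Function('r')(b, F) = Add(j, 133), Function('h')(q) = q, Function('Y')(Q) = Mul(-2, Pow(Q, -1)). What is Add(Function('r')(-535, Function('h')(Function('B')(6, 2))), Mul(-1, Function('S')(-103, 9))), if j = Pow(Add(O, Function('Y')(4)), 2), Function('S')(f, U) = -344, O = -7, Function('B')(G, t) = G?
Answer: Rational(2133, 4) ≈ 533.25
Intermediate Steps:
j = Rational(225, 4) (j = Pow(Add(-7, Mul(-2, Pow(4, -1))), 2) = Pow(Add(-7, Mul(-2, Rational(1, 4))), 2) = Pow(Add(-7, Rational(-1, 2)), 2) = Pow(Rational(-15, 2), 2) = Rational(225, 4) ≈ 56.250)
Function('r')(b, F) = Rational(757, 4) (Function('r')(b, F) = Add(Rational(225, 4), 133) = Rational(757, 4))
Add(Function('r')(-535, Function('h')(Function('B')(6, 2))), Mul(-1, Function('S')(-103, 9))) = Add(Rational(757, 4), Mul(-1, -344)) = Add(Rational(757, 4), 344) = Rational(2133, 4)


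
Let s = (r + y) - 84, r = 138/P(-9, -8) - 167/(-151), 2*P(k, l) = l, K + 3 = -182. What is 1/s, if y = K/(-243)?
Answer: -73386/8559209 ≈ -0.0085739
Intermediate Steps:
K = -185 (K = -3 - 182 = -185)
P(k, l) = l/2
y = 185/243 (y = -185/(-243) = -185*(-1/243) = 185/243 ≈ 0.76132)
r = -10085/302 (r = 138/(((1/2)*(-8))) - 167/(-151) = 138/(-4) - 167*(-1/151) = 138*(-1/4) + 167/151 = -69/2 + 167/151 = -10085/302 ≈ -33.394)
s = -8559209/73386 (s = (-10085/302 + 185/243) - 84 = -2394785/73386 - 84 = -8559209/73386 ≈ -116.63)
1/s = 1/(-8559209/73386) = -73386/8559209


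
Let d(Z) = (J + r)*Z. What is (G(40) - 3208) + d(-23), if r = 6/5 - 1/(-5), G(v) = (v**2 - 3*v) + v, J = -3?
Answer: -8256/5 ≈ -1651.2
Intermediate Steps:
G(v) = v**2 - 2*v
r = 7/5 (r = 6*(1/5) - 1*(-1/5) = 6/5 + 1/5 = 7/5 ≈ 1.4000)
d(Z) = -8*Z/5 (d(Z) = (-3 + 7/5)*Z = -8*Z/5)
(G(40) - 3208) + d(-23) = (40*(-2 + 40) - 3208) - 8/5*(-23) = (40*38 - 3208) + 184/5 = (1520 - 3208) + 184/5 = -1688 + 184/5 = -8256/5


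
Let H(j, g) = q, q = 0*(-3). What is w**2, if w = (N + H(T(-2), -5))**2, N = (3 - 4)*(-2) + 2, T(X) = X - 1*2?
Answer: 256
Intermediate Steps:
T(X) = -2 + X (T(X) = X - 2 = -2 + X)
q = 0
H(j, g) = 0
N = 4 (N = -1*(-2) + 2 = 2 + 2 = 4)
w = 16 (w = (4 + 0)**2 = 4**2 = 16)
w**2 = 16**2 = 256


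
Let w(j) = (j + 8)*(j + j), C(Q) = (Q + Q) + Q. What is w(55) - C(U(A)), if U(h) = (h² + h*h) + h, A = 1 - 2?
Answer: 6927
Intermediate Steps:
A = -1
U(h) = h + 2*h² (U(h) = (h² + h²) + h = 2*h² + h = h + 2*h²)
C(Q) = 3*Q (C(Q) = 2*Q + Q = 3*Q)
w(j) = 2*j*(8 + j) (w(j) = (8 + j)*(2*j) = 2*j*(8 + j))
w(55) - C(U(A)) = 2*55*(8 + 55) - 3*(-(1 + 2*(-1))) = 2*55*63 - 3*(-(1 - 2)) = 6930 - 3*(-1*(-1)) = 6930 - 3 = 6927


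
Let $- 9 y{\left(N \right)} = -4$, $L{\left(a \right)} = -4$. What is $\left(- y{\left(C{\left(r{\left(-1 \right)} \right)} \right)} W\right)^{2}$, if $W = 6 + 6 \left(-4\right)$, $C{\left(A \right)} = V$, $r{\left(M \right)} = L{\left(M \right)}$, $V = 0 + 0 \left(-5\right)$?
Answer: $64$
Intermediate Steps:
$V = 0$ ($V = 0 + 0 = 0$)
$r{\left(M \right)} = -4$
$C{\left(A \right)} = 0$
$W = -18$ ($W = 6 - 24 = -18$)
$y{\left(N \right)} = \frac{4}{9}$ ($y{\left(N \right)} = \left(- \frac{1}{9}\right) \left(-4\right) = \frac{4}{9}$)
$\left(- y{\left(C{\left(r{\left(-1 \right)} \right)} \right)} W\right)^{2} = \left(\left(-1\right) \frac{4}{9} \left(-18\right)\right)^{2} = \left(\left(- \frac{4}{9}\right) \left(-18\right)\right)^{2} = 8^{2} = 64$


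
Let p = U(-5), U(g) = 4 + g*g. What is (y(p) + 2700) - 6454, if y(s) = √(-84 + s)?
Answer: -3754 + I*√55 ≈ -3754.0 + 7.4162*I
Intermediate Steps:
U(g) = 4 + g²
p = 29 (p = 4 + (-5)² = 4 + 25 = 29)
(y(p) + 2700) - 6454 = (√(-84 + 29) + 2700) - 6454 = (√(-55) + 2700) - 6454 = (I*√55 + 2700) - 6454 = (2700 + I*√55) - 6454 = -3754 + I*√55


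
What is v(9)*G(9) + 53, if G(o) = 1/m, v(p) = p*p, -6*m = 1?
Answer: -433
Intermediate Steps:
m = -⅙ (m = -⅙*1 = -⅙ ≈ -0.16667)
v(p) = p²
G(o) = -6 (G(o) = 1/(-⅙) = -6)
v(9)*G(9) + 53 = 9²*(-6) + 53 = 81*(-6) + 53 = -486 + 53 = -433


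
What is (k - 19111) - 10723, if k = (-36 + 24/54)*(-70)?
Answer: -246106/9 ≈ -27345.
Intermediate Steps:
k = 22400/9 (k = (-36 + 24*(1/54))*(-70) = (-36 + 4/9)*(-70) = -320/9*(-70) = 22400/9 ≈ 2488.9)
(k - 19111) - 10723 = (22400/9 - 19111) - 10723 = -149599/9 - 10723 = -246106/9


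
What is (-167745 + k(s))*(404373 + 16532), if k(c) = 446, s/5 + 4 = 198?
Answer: -70416985595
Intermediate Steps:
s = 970 (s = -20 + 5*198 = -20 + 990 = 970)
(-167745 + k(s))*(404373 + 16532) = (-167745 + 446)*(404373 + 16532) = -167299*420905 = -70416985595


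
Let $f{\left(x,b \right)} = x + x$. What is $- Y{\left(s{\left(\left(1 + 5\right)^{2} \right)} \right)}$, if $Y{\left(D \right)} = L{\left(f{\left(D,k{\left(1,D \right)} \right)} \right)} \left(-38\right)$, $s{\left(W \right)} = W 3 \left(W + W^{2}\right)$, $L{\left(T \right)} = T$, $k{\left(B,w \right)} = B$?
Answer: $10933056$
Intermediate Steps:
$f{\left(x,b \right)} = 2 x$
$s{\left(W \right)} = 3 W \left(W + W^{2}\right)$
$Y{\left(D \right)} = - 76 D$ ($Y{\left(D \right)} = 2 D \left(-38\right) = - 76 D$)
$- Y{\left(s{\left(\left(1 + 5\right)^{2} \right)} \right)} = - \left(-76\right) 3 \left(\left(1 + 5\right)^{2}\right)^{2} \left(1 + \left(1 + 5\right)^{2}\right) = - \left(-76\right) 3 \left(6^{2}\right)^{2} \left(1 + 6^{2}\right) = - \left(-76\right) 3 \cdot 36^{2} \left(1 + 36\right) = - \left(-76\right) 3 \cdot 1296 \cdot 37 = - \left(-76\right) 143856 = \left(-1\right) \left(-10933056\right) = 10933056$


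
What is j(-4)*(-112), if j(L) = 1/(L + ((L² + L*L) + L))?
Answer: -14/3 ≈ -4.6667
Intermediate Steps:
j(L) = 1/(2*L + 2*L²) (j(L) = 1/(L + ((L² + L²) + L)) = 1/(L + (2*L² + L)) = 1/(L + (L + 2*L²)) = 1/(2*L + 2*L²))
j(-4)*(-112) = ((½)/(-4*(1 - 4)))*(-112) = ((½)*(-¼)/(-3))*(-112) = ((½)*(-¼)*(-⅓))*(-112) = (1/24)*(-112) = -14/3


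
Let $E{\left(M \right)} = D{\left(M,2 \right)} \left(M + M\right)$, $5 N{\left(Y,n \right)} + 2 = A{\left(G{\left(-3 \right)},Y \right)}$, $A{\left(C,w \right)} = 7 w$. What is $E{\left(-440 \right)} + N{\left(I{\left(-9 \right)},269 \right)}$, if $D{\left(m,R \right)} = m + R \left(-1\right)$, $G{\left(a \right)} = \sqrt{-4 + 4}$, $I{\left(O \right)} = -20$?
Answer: $\frac{1944658}{5} \approx 3.8893 \cdot 10^{5}$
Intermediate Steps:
$G{\left(a \right)} = 0$ ($G{\left(a \right)} = \sqrt{0} = 0$)
$D{\left(m,R \right)} = m - R$
$N{\left(Y,n \right)} = - \frac{2}{5} + \frac{7 Y}{5}$
$E{\left(M \right)} = 2 M \left(-2 + M\right)$ ($E{\left(M \right)} = \left(M - 2\right) \left(M + M\right) = \left(M - 2\right) 2 M = \left(-2 + M\right) 2 M = 2 M \left(-2 + M\right)$)
$E{\left(-440 \right)} + N{\left(I{\left(-9 \right)},269 \right)} = 2 \left(-440\right) \left(-2 - 440\right) + \left(- \frac{2}{5} + \frac{7}{5} \left(-20\right)\right) = 2 \left(-440\right) \left(-442\right) - \frac{142}{5} = 388960 - \frac{142}{5} = \frac{1944658}{5}$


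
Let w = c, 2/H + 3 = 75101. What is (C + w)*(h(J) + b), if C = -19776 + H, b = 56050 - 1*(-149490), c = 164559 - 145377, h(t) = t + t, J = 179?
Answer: -4592370611290/37549 ≈ -1.2230e+8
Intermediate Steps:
h(t) = 2*t
H = 1/37549 (H = 2/(-3 + 75101) = 2/75098 = 2*(1/75098) = 1/37549 ≈ 2.6632e-5)
c = 19182
w = 19182
b = 205540 (b = 56050 + 149490 = 205540)
C = -742569023/37549 (C = -19776 + 1/37549 = -742569023/37549 ≈ -19776.)
(C + w)*(h(J) + b) = (-742569023/37549 + 19182)*(2*179 + 205540) = -22304105*(358 + 205540)/37549 = -22304105/37549*205898 = -4592370611290/37549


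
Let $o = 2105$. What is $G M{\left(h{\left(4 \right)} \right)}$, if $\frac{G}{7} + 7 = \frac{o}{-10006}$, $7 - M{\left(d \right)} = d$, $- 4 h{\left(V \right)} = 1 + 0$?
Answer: $- \frac{14645841}{40024} \approx -365.93$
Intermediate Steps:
$h{\left(V \right)} = - \frac{1}{4}$ ($h{\left(V \right)} = - \frac{1 + 0}{4} = \left(- \frac{1}{4}\right) 1 = - \frac{1}{4}$)
$M{\left(d \right)} = 7 - d$
$G = - \frac{505029}{10006}$ ($G = -49 + 7 \frac{2105}{-10006} = -49 + 7 \cdot 2105 \left(- \frac{1}{10006}\right) = -49 + 7 \left(- \frac{2105}{10006}\right) = -49 - \frac{14735}{10006} = - \frac{505029}{10006} \approx -50.473$)
$G M{\left(h{\left(4 \right)} \right)} = - \frac{505029 \left(7 - - \frac{1}{4}\right)}{10006} = - \frac{505029 \left(7 + \frac{1}{4}\right)}{10006} = \left(- \frac{505029}{10006}\right) \frac{29}{4} = - \frac{14645841}{40024}$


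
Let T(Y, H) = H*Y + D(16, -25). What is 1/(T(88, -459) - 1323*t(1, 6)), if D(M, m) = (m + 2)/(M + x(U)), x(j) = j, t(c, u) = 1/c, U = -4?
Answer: -12/500603 ≈ -2.3971e-5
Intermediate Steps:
D(M, m) = (2 + m)/(-4 + M) (D(M, m) = (m + 2)/(M - 4) = (2 + m)/(-4 + M))
T(Y, H) = -23/12 + H*Y (T(Y, H) = H*Y + (2 - 25)/(-4 + 16) = H*Y - 23/12 = -23/12 + H*Y)
1/(T(88, -459) - 1323*t(1, 6)) = 1/((-23/12 - 459*88) - 1323/1) = 1/((-23/12 - 40392) - 1323) = 1/(-484727/12 - 1*1323) = 1/(-484727/12 - 1323) = 1/(-500603/12) = -12/500603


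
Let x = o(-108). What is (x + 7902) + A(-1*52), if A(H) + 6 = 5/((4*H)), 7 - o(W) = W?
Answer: 1666283/208 ≈ 8011.0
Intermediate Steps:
o(W) = 7 - W
A(H) = -6 + 5/(4*H) (A(H) = -6 + 5/((4*H)) = -6 + 5*(1/(4*H)) = -6 + 5/(4*H))
x = 115 (x = 7 - 1*(-108) = 7 + 108 = 115)
(x + 7902) + A(-1*52) = (115 + 7902) + (-6 + 5/(4*((-1*52)))) = 8017 + (-6 + (5/4)/(-52)) = 8017 + (-6 + (5/4)*(-1/52)) = 8017 + (-6 - 5/208) = 8017 - 1253/208 = 1666283/208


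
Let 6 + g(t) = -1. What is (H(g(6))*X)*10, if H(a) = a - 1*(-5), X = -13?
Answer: 260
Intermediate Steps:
g(t) = -7 (g(t) = -6 - 1 = -7)
H(a) = 5 + a (H(a) = a + 5 = 5 + a)
(H(g(6))*X)*10 = ((5 - 7)*(-13))*10 = -2*(-13)*10 = 26*10 = 260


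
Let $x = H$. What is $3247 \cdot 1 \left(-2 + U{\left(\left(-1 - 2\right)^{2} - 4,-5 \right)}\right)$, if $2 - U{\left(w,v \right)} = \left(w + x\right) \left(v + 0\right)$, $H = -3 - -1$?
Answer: $48705$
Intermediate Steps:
$H = -2$ ($H = -3 + 1 = -2$)
$x = -2$
$U{\left(w,v \right)} = 2 - v \left(-2 + w\right)$ ($U{\left(w,v \right)} = 2 - \left(w - 2\right) \left(v + 0\right) = 2 - \left(-2 + w\right) v = 2 - v \left(-2 + w\right)$)
$3247 \cdot 1 \left(-2 + U{\left(\left(-1 - 2\right)^{2} - 4,-5 \right)}\right) = 3247 \cdot 1 \left(-2 + \left(2 + 2 \left(-5\right) - - 5 \left(\left(-1 - 2\right)^{2} - 4\right)\right)\right) = 3247 \cdot 1 \left(-2 - \left(8 - 5 \left(\left(-3\right)^{2} - 4\right)\right)\right) = 3247 \cdot 1 \left(-2 - \left(8 - 5 \left(9 - 4\right)\right)\right) = 3247 \cdot 1 \left(-2 - \left(8 - 25\right)\right) = 3247 \cdot 1 \left(-2 + \left(2 - 10 + 25\right)\right) = 3247 \cdot 1 \left(-2 + 17\right) = 3247 \cdot 1 \cdot 15 = 3247 \cdot 15 = 48705$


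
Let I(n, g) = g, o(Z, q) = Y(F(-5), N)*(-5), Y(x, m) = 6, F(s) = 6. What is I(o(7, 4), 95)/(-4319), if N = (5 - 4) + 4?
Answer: -95/4319 ≈ -0.021996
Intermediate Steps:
N = 5 (N = 1 + 4 = 5)
o(Z, q) = -30 (o(Z, q) = 6*(-5) = -30)
I(o(7, 4), 95)/(-4319) = 95/(-4319) = 95*(-1/4319) = -95/4319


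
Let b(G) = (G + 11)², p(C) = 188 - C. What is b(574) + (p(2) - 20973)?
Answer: 321438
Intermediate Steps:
b(G) = (11 + G)²
b(574) + (p(2) - 20973) = (11 + 574)² + ((188 - 1*2) - 20973) = 585² + ((188 - 2) - 20973) = 342225 + (186 - 20973) = 342225 - 20787 = 321438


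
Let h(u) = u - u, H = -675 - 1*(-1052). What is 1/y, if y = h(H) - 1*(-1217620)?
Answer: 1/1217620 ≈ 8.2127e-7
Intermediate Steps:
H = 377 (H = -675 + 1052 = 377)
h(u) = 0
y = 1217620 (y = 0 - 1*(-1217620) = 0 + 1217620 = 1217620)
1/y = 1/1217620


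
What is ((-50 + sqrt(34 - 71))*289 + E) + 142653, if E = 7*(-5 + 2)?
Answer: 128182 + 289*I*sqrt(37) ≈ 1.2818e+5 + 1757.9*I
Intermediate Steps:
E = -21 (E = 7*(-3) = -21)
((-50 + sqrt(34 - 71))*289 + E) + 142653 = ((-50 + sqrt(34 - 71))*289 - 21) + 142653 = ((-50 + sqrt(-37))*289 - 21) + 142653 = ((-50 + I*sqrt(37))*289 - 21) + 142653 = ((-14450 + 289*I*sqrt(37)) - 21) + 142653 = (-14471 + 289*I*sqrt(37)) + 142653 = 128182 + 289*I*sqrt(37)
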